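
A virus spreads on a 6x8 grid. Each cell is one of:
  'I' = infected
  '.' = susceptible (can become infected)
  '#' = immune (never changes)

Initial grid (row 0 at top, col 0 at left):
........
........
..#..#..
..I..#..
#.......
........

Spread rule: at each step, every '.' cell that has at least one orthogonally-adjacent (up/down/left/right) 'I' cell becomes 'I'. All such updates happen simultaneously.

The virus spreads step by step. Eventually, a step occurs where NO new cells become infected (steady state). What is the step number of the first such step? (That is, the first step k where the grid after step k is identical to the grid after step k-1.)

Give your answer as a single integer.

Answer: 9

Derivation:
Step 0 (initial): 1 infected
Step 1: +3 new -> 4 infected
Step 2: +7 new -> 11 infected
Step 3: +7 new -> 18 infected
Step 4: +8 new -> 26 infected
Step 5: +6 new -> 32 infected
Step 6: +5 new -> 37 infected
Step 7: +5 new -> 42 infected
Step 8: +2 new -> 44 infected
Step 9: +0 new -> 44 infected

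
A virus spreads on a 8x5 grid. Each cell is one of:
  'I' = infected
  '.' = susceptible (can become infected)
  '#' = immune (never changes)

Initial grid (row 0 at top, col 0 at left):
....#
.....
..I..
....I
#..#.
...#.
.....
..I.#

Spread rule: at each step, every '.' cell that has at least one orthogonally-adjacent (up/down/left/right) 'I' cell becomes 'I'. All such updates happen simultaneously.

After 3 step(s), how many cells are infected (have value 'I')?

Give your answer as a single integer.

Answer: 33

Derivation:
Step 0 (initial): 3 infected
Step 1: +10 new -> 13 infected
Step 2: +12 new -> 25 infected
Step 3: +8 new -> 33 infected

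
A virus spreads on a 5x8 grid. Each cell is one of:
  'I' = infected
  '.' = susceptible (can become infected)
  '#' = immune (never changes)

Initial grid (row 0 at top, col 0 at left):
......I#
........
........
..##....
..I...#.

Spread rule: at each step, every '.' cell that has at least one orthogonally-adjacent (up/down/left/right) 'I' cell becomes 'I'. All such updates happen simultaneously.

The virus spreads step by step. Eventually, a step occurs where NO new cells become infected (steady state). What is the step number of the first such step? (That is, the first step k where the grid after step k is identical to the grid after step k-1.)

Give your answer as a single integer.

Step 0 (initial): 2 infected
Step 1: +4 new -> 6 infected
Step 2: +7 new -> 13 infected
Step 3: +9 new -> 22 infected
Step 4: +8 new -> 30 infected
Step 5: +5 new -> 35 infected
Step 6: +1 new -> 36 infected
Step 7: +0 new -> 36 infected

Answer: 7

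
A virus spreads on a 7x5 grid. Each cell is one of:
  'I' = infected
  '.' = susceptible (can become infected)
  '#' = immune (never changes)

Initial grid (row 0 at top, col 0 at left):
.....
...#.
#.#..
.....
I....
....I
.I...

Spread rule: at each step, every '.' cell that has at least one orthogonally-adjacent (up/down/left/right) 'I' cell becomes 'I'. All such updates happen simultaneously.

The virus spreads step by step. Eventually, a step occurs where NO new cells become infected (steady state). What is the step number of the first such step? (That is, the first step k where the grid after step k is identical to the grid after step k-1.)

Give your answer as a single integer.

Step 0 (initial): 3 infected
Step 1: +9 new -> 12 infected
Step 2: +6 new -> 18 infected
Step 3: +4 new -> 22 infected
Step 4: +3 new -> 25 infected
Step 5: +4 new -> 29 infected
Step 6: +3 new -> 32 infected
Step 7: +0 new -> 32 infected

Answer: 7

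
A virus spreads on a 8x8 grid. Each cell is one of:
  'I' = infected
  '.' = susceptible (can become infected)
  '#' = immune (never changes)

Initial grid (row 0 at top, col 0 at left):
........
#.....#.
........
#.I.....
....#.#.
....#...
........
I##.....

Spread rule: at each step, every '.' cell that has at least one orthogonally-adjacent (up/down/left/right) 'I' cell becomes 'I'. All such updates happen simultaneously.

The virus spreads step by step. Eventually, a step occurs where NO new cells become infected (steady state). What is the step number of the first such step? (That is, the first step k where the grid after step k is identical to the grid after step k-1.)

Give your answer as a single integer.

Step 0 (initial): 2 infected
Step 1: +5 new -> 7 infected
Step 2: +9 new -> 16 infected
Step 3: +10 new -> 26 infected
Step 4: +7 new -> 33 infected
Step 5: +8 new -> 41 infected
Step 6: +6 new -> 47 infected
Step 7: +5 new -> 52 infected
Step 8: +3 new -> 55 infected
Step 9: +1 new -> 56 infected
Step 10: +0 new -> 56 infected

Answer: 10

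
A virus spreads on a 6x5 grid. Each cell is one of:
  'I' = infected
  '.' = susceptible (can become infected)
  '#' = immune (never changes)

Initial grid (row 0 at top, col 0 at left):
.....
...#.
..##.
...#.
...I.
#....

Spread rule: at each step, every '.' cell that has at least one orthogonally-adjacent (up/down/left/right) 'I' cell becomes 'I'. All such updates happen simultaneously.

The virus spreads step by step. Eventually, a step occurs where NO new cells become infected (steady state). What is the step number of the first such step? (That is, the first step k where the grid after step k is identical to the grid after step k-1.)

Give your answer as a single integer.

Answer: 8

Derivation:
Step 0 (initial): 1 infected
Step 1: +3 new -> 4 infected
Step 2: +5 new -> 9 infected
Step 3: +4 new -> 13 infected
Step 4: +3 new -> 16 infected
Step 5: +3 new -> 19 infected
Step 6: +4 new -> 23 infected
Step 7: +2 new -> 25 infected
Step 8: +0 new -> 25 infected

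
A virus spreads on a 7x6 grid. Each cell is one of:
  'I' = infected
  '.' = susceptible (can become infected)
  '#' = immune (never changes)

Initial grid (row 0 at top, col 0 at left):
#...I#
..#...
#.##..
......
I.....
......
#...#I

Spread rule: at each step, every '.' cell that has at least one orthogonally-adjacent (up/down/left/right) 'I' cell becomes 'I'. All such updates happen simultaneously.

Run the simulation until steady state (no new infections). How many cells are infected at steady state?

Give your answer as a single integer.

Answer: 34

Derivation:
Step 0 (initial): 3 infected
Step 1: +6 new -> 9 infected
Step 2: +9 new -> 18 infected
Step 3: +11 new -> 29 infected
Step 4: +4 new -> 33 infected
Step 5: +1 new -> 34 infected
Step 6: +0 new -> 34 infected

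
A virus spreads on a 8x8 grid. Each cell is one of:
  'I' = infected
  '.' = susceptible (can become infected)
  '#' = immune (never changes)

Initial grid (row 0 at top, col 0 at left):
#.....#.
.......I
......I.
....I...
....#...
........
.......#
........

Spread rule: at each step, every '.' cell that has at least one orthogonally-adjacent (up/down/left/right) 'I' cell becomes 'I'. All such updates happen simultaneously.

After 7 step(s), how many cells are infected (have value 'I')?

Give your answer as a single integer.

Step 0 (initial): 3 infected
Step 1: +8 new -> 11 infected
Step 2: +8 new -> 19 infected
Step 3: +10 new -> 29 infected
Step 4: +11 new -> 40 infected
Step 5: +10 new -> 50 infected
Step 6: +7 new -> 57 infected
Step 7: +2 new -> 59 infected

Answer: 59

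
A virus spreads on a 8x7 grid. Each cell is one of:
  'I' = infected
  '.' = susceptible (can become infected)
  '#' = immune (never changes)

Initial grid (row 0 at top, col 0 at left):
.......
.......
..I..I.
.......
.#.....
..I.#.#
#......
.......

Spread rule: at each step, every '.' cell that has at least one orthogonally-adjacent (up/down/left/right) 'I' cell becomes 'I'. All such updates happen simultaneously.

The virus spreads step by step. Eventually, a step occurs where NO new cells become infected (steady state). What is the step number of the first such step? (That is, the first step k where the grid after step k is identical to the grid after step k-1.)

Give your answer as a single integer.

Answer: 7

Derivation:
Step 0 (initial): 3 infected
Step 1: +12 new -> 15 infected
Step 2: +17 new -> 32 infected
Step 3: +13 new -> 45 infected
Step 4: +4 new -> 49 infected
Step 5: +2 new -> 51 infected
Step 6: +1 new -> 52 infected
Step 7: +0 new -> 52 infected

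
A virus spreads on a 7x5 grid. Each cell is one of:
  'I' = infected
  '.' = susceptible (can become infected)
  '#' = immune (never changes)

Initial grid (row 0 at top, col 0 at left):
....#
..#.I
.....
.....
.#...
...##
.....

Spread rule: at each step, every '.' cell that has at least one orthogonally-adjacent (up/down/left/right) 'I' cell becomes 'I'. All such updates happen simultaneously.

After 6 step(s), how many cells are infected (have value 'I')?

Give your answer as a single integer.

Step 0 (initial): 1 infected
Step 1: +2 new -> 3 infected
Step 2: +3 new -> 6 infected
Step 3: +4 new -> 10 infected
Step 4: +4 new -> 14 infected
Step 5: +5 new -> 19 infected
Step 6: +3 new -> 22 infected

Answer: 22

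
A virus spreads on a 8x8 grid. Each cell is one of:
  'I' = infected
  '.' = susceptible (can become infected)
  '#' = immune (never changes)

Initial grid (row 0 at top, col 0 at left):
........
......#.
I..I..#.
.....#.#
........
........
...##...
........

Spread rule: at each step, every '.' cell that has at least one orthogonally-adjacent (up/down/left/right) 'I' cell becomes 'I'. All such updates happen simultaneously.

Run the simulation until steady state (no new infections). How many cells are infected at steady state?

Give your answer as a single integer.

Step 0 (initial): 2 infected
Step 1: +7 new -> 9 infected
Step 2: +11 new -> 20 infected
Step 3: +9 new -> 29 infected
Step 4: +6 new -> 35 infected
Step 5: +6 new -> 41 infected
Step 6: +7 new -> 48 infected
Step 7: +5 new -> 53 infected
Step 8: +4 new -> 57 infected
Step 9: +1 new -> 58 infected
Step 10: +0 new -> 58 infected

Answer: 58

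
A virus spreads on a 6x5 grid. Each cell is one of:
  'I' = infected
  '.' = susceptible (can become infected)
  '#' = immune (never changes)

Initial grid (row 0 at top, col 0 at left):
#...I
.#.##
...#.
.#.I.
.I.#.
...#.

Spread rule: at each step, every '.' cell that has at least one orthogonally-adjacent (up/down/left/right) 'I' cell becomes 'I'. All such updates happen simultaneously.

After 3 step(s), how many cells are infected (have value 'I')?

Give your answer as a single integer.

Step 0 (initial): 3 infected
Step 1: +6 new -> 9 infected
Step 2: +7 new -> 16 infected
Step 3: +5 new -> 21 infected

Answer: 21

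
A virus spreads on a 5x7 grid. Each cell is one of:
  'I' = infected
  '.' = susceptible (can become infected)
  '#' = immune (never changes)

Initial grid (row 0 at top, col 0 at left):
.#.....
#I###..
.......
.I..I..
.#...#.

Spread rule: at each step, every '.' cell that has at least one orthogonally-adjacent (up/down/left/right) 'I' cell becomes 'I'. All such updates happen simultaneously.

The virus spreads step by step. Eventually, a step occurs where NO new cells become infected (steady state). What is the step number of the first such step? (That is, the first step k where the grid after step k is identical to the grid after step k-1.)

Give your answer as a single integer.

Answer: 8

Derivation:
Step 0 (initial): 3 infected
Step 1: +7 new -> 10 infected
Step 2: +8 new -> 18 infected
Step 3: +3 new -> 21 infected
Step 4: +2 new -> 23 infected
Step 5: +2 new -> 25 infected
Step 6: +1 new -> 26 infected
Step 7: +1 new -> 27 infected
Step 8: +0 new -> 27 infected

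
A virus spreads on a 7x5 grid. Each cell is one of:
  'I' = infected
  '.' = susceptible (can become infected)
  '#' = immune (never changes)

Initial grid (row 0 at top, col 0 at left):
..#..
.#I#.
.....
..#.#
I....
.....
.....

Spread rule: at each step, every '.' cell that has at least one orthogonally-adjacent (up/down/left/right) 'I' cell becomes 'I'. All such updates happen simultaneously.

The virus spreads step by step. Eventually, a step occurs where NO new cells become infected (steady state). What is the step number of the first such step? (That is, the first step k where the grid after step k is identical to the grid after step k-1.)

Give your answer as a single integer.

Step 0 (initial): 2 infected
Step 1: +4 new -> 6 infected
Step 2: +7 new -> 13 infected
Step 3: +6 new -> 19 infected
Step 4: +5 new -> 24 infected
Step 5: +4 new -> 28 infected
Step 6: +2 new -> 30 infected
Step 7: +0 new -> 30 infected

Answer: 7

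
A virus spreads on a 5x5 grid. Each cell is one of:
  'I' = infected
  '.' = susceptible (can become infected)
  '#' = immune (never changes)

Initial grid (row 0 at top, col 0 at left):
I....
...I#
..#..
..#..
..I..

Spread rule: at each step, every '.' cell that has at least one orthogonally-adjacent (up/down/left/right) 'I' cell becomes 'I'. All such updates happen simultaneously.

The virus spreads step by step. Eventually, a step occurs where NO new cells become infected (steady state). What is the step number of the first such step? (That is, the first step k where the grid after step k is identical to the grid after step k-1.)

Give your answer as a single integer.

Step 0 (initial): 3 infected
Step 1: +7 new -> 10 infected
Step 2: +9 new -> 19 infected
Step 3: +3 new -> 22 infected
Step 4: +0 new -> 22 infected

Answer: 4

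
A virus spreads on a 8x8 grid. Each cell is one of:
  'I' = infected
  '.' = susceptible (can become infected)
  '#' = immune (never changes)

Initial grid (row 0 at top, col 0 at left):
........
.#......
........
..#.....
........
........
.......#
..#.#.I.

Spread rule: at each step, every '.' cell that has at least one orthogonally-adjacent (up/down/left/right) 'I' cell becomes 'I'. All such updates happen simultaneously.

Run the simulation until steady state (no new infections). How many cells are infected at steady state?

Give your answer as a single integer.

Answer: 59

Derivation:
Step 0 (initial): 1 infected
Step 1: +3 new -> 4 infected
Step 2: +2 new -> 6 infected
Step 3: +4 new -> 10 infected
Step 4: +5 new -> 15 infected
Step 5: +7 new -> 22 infected
Step 6: +7 new -> 29 infected
Step 7: +9 new -> 38 infected
Step 8: +7 new -> 45 infected
Step 9: +5 new -> 50 infected
Step 10: +4 new -> 54 infected
Step 11: +2 new -> 56 infected
Step 12: +2 new -> 58 infected
Step 13: +1 new -> 59 infected
Step 14: +0 new -> 59 infected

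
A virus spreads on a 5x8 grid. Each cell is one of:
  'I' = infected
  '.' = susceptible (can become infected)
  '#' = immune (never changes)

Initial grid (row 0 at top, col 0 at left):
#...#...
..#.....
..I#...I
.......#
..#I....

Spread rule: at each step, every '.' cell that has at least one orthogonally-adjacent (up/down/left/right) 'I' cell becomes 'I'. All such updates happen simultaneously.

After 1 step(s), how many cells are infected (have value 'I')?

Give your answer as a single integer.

Answer: 9

Derivation:
Step 0 (initial): 3 infected
Step 1: +6 new -> 9 infected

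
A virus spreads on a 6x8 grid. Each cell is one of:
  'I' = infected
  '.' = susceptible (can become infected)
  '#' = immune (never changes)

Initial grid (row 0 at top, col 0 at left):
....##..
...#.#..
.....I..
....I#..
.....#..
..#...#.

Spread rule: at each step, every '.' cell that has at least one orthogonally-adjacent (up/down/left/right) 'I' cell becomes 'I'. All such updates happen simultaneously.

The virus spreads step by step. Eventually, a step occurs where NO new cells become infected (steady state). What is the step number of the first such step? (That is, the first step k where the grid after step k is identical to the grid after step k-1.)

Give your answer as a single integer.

Answer: 8

Derivation:
Step 0 (initial): 2 infected
Step 1: +4 new -> 6 infected
Step 2: +8 new -> 14 infected
Step 3: +9 new -> 23 infected
Step 4: +6 new -> 29 infected
Step 5: +6 new -> 35 infected
Step 6: +4 new -> 39 infected
Step 7: +1 new -> 40 infected
Step 8: +0 new -> 40 infected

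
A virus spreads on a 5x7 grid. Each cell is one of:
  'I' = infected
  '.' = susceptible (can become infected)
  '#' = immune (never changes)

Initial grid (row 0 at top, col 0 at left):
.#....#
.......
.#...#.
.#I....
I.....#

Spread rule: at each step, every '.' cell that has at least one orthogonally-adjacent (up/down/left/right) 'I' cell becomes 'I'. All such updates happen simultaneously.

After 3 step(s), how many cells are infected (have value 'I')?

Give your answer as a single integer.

Answer: 19

Derivation:
Step 0 (initial): 2 infected
Step 1: +5 new -> 7 infected
Step 2: +5 new -> 12 infected
Step 3: +7 new -> 19 infected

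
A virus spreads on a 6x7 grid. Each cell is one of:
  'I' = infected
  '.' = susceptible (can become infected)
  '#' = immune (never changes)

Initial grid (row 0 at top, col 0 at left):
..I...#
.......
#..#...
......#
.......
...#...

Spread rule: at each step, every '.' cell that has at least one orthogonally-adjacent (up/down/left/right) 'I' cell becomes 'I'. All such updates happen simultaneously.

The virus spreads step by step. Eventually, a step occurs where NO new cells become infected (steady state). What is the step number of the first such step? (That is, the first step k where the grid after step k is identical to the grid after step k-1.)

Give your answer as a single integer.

Answer: 10

Derivation:
Step 0 (initial): 1 infected
Step 1: +3 new -> 4 infected
Step 2: +5 new -> 9 infected
Step 3: +5 new -> 14 infected
Step 4: +5 new -> 19 infected
Step 5: +7 new -> 26 infected
Step 6: +5 new -> 31 infected
Step 7: +3 new -> 34 infected
Step 8: +2 new -> 36 infected
Step 9: +1 new -> 37 infected
Step 10: +0 new -> 37 infected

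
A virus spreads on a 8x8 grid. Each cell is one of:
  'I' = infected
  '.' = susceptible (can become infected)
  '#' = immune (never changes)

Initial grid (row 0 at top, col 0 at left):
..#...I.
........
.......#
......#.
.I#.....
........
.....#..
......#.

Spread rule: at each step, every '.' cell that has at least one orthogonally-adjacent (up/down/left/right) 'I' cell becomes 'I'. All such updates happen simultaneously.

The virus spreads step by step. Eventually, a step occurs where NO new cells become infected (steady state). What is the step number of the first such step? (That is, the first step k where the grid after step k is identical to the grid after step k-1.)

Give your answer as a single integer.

Answer: 10

Derivation:
Step 0 (initial): 2 infected
Step 1: +6 new -> 8 infected
Step 2: +10 new -> 18 infected
Step 3: +11 new -> 29 infected
Step 4: +13 new -> 42 infected
Step 5: +6 new -> 48 infected
Step 6: +3 new -> 51 infected
Step 7: +4 new -> 55 infected
Step 8: +2 new -> 57 infected
Step 9: +1 new -> 58 infected
Step 10: +0 new -> 58 infected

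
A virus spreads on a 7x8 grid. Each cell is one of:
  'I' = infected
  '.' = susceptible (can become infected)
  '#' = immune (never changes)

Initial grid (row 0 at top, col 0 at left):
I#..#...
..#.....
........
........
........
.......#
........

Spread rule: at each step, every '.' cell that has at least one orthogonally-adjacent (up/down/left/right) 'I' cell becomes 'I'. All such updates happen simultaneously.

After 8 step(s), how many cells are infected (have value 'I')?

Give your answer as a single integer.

Answer: 33

Derivation:
Step 0 (initial): 1 infected
Step 1: +1 new -> 2 infected
Step 2: +2 new -> 4 infected
Step 3: +2 new -> 6 infected
Step 4: +3 new -> 9 infected
Step 5: +4 new -> 13 infected
Step 6: +6 new -> 19 infected
Step 7: +7 new -> 26 infected
Step 8: +7 new -> 33 infected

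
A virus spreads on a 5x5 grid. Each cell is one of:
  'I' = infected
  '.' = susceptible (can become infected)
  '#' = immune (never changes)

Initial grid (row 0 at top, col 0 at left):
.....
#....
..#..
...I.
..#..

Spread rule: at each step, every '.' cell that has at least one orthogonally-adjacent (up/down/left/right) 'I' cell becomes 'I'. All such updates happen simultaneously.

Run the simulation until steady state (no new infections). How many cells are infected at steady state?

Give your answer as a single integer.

Step 0 (initial): 1 infected
Step 1: +4 new -> 5 infected
Step 2: +4 new -> 9 infected
Step 3: +6 new -> 15 infected
Step 4: +5 new -> 20 infected
Step 5: +1 new -> 21 infected
Step 6: +1 new -> 22 infected
Step 7: +0 new -> 22 infected

Answer: 22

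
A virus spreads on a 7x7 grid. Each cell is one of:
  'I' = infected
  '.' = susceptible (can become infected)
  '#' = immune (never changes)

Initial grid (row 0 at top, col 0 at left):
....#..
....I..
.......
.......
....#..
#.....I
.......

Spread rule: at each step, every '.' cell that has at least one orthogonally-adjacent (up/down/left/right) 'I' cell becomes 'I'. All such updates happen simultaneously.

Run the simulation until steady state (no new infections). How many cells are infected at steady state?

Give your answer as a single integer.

Answer: 46

Derivation:
Step 0 (initial): 2 infected
Step 1: +6 new -> 8 infected
Step 2: +11 new -> 19 infected
Step 3: +9 new -> 28 infected
Step 4: +7 new -> 35 infected
Step 5: +6 new -> 41 infected
Step 6: +3 new -> 44 infected
Step 7: +2 new -> 46 infected
Step 8: +0 new -> 46 infected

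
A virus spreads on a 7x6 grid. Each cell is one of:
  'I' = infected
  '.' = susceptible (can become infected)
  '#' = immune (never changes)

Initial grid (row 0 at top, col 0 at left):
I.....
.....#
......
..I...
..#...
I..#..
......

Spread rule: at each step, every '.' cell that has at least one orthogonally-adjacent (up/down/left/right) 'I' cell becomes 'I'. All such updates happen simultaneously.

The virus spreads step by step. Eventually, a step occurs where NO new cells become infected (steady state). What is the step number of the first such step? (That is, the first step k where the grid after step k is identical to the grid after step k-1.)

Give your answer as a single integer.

Answer: 7

Derivation:
Step 0 (initial): 3 infected
Step 1: +8 new -> 11 infected
Step 2: +12 new -> 23 infected
Step 3: +6 new -> 29 infected
Step 4: +6 new -> 35 infected
Step 5: +3 new -> 38 infected
Step 6: +1 new -> 39 infected
Step 7: +0 new -> 39 infected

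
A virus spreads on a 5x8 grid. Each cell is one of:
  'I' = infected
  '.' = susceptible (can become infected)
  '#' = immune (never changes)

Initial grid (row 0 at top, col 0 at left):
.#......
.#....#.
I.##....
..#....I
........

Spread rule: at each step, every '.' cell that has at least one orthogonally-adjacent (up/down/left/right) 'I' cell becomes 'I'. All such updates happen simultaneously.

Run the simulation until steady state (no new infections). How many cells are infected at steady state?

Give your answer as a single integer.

Step 0 (initial): 2 infected
Step 1: +6 new -> 8 infected
Step 2: +7 new -> 15 infected
Step 3: +5 new -> 20 infected
Step 4: +6 new -> 26 infected
Step 5: +3 new -> 29 infected
Step 6: +2 new -> 31 infected
Step 7: +2 new -> 33 infected
Step 8: +1 new -> 34 infected
Step 9: +0 new -> 34 infected

Answer: 34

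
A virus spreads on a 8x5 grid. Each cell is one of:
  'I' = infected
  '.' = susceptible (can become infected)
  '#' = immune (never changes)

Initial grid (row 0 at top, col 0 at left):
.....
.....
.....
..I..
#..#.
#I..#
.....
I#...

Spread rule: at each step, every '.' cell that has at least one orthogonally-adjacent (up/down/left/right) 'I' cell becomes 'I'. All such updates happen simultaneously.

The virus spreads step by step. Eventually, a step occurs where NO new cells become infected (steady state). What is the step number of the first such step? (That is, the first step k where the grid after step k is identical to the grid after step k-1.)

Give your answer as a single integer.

Answer: 6

Derivation:
Step 0 (initial): 3 infected
Step 1: +8 new -> 11 infected
Step 2: +7 new -> 18 infected
Step 3: +8 new -> 26 infected
Step 4: +6 new -> 32 infected
Step 5: +3 new -> 35 infected
Step 6: +0 new -> 35 infected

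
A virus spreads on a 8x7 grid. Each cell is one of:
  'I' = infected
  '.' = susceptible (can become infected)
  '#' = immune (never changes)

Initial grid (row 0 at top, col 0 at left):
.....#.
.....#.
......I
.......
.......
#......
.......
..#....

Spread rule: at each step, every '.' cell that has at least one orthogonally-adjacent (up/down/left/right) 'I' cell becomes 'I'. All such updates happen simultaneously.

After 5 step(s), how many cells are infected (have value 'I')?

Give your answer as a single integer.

Answer: 28

Derivation:
Step 0 (initial): 1 infected
Step 1: +3 new -> 4 infected
Step 2: +4 new -> 8 infected
Step 3: +5 new -> 13 infected
Step 4: +7 new -> 20 infected
Step 5: +8 new -> 28 infected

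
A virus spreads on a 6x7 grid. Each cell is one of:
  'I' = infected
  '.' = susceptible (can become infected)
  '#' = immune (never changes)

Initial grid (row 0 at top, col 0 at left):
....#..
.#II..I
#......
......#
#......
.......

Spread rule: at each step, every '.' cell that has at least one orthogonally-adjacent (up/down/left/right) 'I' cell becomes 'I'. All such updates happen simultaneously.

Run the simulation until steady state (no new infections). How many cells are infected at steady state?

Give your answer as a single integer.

Answer: 37

Derivation:
Step 0 (initial): 3 infected
Step 1: +8 new -> 11 infected
Step 2: +7 new -> 18 infected
Step 3: +6 new -> 24 infected
Step 4: +7 new -> 31 infected
Step 5: +4 new -> 35 infected
Step 6: +2 new -> 37 infected
Step 7: +0 new -> 37 infected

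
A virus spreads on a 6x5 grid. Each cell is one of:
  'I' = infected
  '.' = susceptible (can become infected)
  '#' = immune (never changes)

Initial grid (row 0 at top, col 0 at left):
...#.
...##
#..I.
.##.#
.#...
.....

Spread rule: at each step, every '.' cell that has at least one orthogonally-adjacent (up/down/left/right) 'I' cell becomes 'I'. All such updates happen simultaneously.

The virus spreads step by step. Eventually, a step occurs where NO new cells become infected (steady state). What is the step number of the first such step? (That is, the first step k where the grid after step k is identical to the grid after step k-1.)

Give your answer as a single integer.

Answer: 9

Derivation:
Step 0 (initial): 1 infected
Step 1: +3 new -> 4 infected
Step 2: +3 new -> 7 infected
Step 3: +5 new -> 12 infected
Step 4: +4 new -> 16 infected
Step 5: +2 new -> 18 infected
Step 6: +1 new -> 19 infected
Step 7: +1 new -> 20 infected
Step 8: +1 new -> 21 infected
Step 9: +0 new -> 21 infected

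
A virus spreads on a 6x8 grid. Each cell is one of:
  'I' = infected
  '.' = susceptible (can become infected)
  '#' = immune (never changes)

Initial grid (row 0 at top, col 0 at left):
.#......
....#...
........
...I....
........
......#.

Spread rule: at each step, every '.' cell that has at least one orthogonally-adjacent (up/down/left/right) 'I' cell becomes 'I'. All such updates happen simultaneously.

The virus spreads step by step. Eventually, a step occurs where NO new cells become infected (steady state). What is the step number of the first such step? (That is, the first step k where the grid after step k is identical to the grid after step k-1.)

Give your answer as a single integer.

Answer: 8

Derivation:
Step 0 (initial): 1 infected
Step 1: +4 new -> 5 infected
Step 2: +8 new -> 13 infected
Step 3: +10 new -> 23 infected
Step 4: +11 new -> 34 infected
Step 5: +6 new -> 40 infected
Step 6: +4 new -> 44 infected
Step 7: +1 new -> 45 infected
Step 8: +0 new -> 45 infected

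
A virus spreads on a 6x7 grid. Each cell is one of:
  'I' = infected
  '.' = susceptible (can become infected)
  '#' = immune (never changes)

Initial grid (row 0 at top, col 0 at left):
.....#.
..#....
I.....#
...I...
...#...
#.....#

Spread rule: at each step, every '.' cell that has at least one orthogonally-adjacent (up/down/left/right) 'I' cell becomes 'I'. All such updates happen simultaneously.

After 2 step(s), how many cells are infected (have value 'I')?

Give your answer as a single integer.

Answer: 18

Derivation:
Step 0 (initial): 2 infected
Step 1: +6 new -> 8 infected
Step 2: +10 new -> 18 infected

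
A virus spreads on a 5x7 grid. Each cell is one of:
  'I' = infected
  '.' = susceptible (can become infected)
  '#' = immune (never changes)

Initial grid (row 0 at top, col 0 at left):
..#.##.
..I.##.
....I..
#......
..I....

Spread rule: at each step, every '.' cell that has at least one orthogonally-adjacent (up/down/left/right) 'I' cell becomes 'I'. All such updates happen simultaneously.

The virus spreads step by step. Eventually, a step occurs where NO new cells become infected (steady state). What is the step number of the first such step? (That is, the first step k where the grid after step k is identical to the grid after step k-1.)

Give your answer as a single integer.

Answer: 5

Derivation:
Step 0 (initial): 3 infected
Step 1: +9 new -> 12 infected
Step 2: +10 new -> 22 infected
Step 3: +5 new -> 27 infected
Step 4: +2 new -> 29 infected
Step 5: +0 new -> 29 infected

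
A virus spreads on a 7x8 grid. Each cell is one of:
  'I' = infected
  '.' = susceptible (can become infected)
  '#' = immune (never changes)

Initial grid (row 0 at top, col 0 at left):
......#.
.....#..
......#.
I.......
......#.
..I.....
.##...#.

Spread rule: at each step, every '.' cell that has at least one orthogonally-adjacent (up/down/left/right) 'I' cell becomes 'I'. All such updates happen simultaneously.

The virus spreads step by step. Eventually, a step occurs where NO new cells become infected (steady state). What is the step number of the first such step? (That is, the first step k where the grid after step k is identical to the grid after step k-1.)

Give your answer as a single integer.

Answer: 11

Derivation:
Step 0 (initial): 2 infected
Step 1: +6 new -> 8 infected
Step 2: +8 new -> 16 infected
Step 3: +8 new -> 24 infected
Step 4: +7 new -> 31 infected
Step 5: +5 new -> 36 infected
Step 6: +6 new -> 42 infected
Step 7: +2 new -> 44 infected
Step 8: +2 new -> 46 infected
Step 9: +1 new -> 47 infected
Step 10: +2 new -> 49 infected
Step 11: +0 new -> 49 infected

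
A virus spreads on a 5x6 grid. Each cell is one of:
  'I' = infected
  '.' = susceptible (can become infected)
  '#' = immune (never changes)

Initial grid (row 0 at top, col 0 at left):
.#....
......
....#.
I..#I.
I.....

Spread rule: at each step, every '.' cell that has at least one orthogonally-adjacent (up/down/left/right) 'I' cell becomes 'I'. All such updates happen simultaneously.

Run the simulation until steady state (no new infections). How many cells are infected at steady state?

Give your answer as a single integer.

Step 0 (initial): 3 infected
Step 1: +5 new -> 8 infected
Step 2: +7 new -> 15 infected
Step 3: +4 new -> 19 infected
Step 4: +4 new -> 23 infected
Step 5: +3 new -> 26 infected
Step 6: +1 new -> 27 infected
Step 7: +0 new -> 27 infected

Answer: 27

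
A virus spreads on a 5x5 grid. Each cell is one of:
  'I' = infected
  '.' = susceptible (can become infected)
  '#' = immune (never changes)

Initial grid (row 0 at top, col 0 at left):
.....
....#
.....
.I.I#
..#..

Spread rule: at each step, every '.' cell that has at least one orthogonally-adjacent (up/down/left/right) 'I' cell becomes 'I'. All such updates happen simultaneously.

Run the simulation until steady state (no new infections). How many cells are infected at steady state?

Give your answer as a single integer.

Step 0 (initial): 2 infected
Step 1: +6 new -> 8 infected
Step 2: +7 new -> 15 infected
Step 3: +4 new -> 19 infected
Step 4: +3 new -> 22 infected
Step 5: +0 new -> 22 infected

Answer: 22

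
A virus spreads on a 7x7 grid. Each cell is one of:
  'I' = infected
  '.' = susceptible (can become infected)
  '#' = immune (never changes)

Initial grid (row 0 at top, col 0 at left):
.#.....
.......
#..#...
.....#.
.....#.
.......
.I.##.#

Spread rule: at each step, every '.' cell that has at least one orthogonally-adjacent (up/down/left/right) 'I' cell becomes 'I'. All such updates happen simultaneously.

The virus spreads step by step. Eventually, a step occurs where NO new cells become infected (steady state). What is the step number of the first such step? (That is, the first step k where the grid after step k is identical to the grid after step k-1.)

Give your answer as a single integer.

Step 0 (initial): 1 infected
Step 1: +3 new -> 4 infected
Step 2: +3 new -> 7 infected
Step 3: +4 new -> 11 infected
Step 4: +5 new -> 16 infected
Step 5: +5 new -> 21 infected
Step 6: +5 new -> 26 infected
Step 7: +5 new -> 31 infected
Step 8: +4 new -> 35 infected
Step 9: +3 new -> 38 infected
Step 10: +2 new -> 40 infected
Step 11: +1 new -> 41 infected
Step 12: +0 new -> 41 infected

Answer: 12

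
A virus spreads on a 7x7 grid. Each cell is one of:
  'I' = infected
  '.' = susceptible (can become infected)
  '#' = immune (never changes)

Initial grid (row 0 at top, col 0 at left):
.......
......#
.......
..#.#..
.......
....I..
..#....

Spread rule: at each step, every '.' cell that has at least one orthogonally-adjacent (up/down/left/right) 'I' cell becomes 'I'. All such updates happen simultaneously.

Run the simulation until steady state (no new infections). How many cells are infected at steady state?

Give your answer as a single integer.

Answer: 45

Derivation:
Step 0 (initial): 1 infected
Step 1: +4 new -> 5 infected
Step 2: +6 new -> 11 infected
Step 3: +6 new -> 17 infected
Step 4: +6 new -> 23 infected
Step 5: +8 new -> 31 infected
Step 6: +6 new -> 37 infected
Step 7: +5 new -> 42 infected
Step 8: +2 new -> 44 infected
Step 9: +1 new -> 45 infected
Step 10: +0 new -> 45 infected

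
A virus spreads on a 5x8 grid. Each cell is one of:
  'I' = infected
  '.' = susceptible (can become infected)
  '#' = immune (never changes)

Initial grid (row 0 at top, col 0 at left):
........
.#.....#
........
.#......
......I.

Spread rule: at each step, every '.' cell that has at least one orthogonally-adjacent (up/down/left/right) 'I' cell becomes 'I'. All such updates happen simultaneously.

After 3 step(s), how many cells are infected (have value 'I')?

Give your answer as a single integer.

Step 0 (initial): 1 infected
Step 1: +3 new -> 4 infected
Step 2: +4 new -> 8 infected
Step 3: +5 new -> 13 infected

Answer: 13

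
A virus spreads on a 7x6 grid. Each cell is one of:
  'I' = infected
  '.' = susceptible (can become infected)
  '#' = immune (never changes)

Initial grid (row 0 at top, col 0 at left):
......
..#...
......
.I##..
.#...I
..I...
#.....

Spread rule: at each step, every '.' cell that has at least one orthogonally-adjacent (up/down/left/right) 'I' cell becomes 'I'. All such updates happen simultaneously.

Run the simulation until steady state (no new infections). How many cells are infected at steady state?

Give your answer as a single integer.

Step 0 (initial): 3 infected
Step 1: +9 new -> 12 infected
Step 2: +12 new -> 24 infected
Step 3: +6 new -> 30 infected
Step 4: +5 new -> 35 infected
Step 5: +2 new -> 37 infected
Step 6: +0 new -> 37 infected

Answer: 37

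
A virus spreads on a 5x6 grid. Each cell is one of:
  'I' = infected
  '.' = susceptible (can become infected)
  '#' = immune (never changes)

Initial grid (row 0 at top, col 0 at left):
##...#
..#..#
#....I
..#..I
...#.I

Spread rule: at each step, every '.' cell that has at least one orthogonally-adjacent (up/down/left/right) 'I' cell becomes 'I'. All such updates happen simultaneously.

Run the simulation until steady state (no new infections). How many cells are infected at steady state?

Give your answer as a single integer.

Step 0 (initial): 3 infected
Step 1: +3 new -> 6 infected
Step 2: +3 new -> 9 infected
Step 3: +3 new -> 12 infected
Step 4: +2 new -> 14 infected
Step 5: +3 new -> 17 infected
Step 6: +3 new -> 20 infected
Step 7: +2 new -> 22 infected
Step 8: +0 new -> 22 infected

Answer: 22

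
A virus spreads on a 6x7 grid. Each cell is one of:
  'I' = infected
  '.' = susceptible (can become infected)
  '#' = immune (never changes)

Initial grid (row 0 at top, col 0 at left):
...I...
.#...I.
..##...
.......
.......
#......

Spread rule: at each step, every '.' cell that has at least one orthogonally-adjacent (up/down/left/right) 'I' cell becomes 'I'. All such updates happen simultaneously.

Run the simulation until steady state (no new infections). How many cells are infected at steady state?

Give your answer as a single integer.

Answer: 38

Derivation:
Step 0 (initial): 2 infected
Step 1: +7 new -> 9 infected
Step 2: +6 new -> 15 infected
Step 3: +4 new -> 19 infected
Step 4: +5 new -> 24 infected
Step 5: +5 new -> 29 infected
Step 6: +5 new -> 34 infected
Step 7: +3 new -> 37 infected
Step 8: +1 new -> 38 infected
Step 9: +0 new -> 38 infected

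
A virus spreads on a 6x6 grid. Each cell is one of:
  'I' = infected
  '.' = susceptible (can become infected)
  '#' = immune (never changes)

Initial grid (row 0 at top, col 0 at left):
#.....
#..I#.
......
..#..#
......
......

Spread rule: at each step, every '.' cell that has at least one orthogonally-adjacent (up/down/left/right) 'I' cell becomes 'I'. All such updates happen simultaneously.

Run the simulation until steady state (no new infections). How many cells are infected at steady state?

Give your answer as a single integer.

Answer: 31

Derivation:
Step 0 (initial): 1 infected
Step 1: +3 new -> 4 infected
Step 2: +6 new -> 10 infected
Step 3: +6 new -> 16 infected
Step 4: +6 new -> 22 infected
Step 5: +5 new -> 27 infected
Step 6: +3 new -> 30 infected
Step 7: +1 new -> 31 infected
Step 8: +0 new -> 31 infected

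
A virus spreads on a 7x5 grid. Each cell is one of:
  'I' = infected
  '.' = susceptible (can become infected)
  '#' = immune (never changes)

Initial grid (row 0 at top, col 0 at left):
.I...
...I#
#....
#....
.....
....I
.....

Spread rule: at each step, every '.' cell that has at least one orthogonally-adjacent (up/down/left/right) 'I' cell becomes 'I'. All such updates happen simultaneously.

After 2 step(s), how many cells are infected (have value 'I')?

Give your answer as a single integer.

Answer: 22

Derivation:
Step 0 (initial): 3 infected
Step 1: +9 new -> 12 infected
Step 2: +10 new -> 22 infected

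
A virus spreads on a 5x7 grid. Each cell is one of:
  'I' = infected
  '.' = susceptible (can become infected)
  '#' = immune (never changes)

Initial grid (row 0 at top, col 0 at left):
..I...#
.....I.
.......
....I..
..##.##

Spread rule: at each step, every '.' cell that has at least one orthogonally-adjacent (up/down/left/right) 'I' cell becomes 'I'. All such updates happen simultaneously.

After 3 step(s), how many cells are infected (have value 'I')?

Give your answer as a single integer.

Step 0 (initial): 3 infected
Step 1: +11 new -> 14 infected
Step 2: +9 new -> 23 infected
Step 3: +3 new -> 26 infected

Answer: 26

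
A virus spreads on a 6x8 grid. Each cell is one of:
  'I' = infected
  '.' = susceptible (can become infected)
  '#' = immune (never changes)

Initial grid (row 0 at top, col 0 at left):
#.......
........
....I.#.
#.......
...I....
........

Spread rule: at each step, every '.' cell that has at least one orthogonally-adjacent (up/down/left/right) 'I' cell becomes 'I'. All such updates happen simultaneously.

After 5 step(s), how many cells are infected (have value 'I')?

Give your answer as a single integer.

Answer: 45

Derivation:
Step 0 (initial): 2 infected
Step 1: +8 new -> 10 infected
Step 2: +10 new -> 20 infected
Step 3: +11 new -> 31 infected
Step 4: +9 new -> 40 infected
Step 5: +5 new -> 45 infected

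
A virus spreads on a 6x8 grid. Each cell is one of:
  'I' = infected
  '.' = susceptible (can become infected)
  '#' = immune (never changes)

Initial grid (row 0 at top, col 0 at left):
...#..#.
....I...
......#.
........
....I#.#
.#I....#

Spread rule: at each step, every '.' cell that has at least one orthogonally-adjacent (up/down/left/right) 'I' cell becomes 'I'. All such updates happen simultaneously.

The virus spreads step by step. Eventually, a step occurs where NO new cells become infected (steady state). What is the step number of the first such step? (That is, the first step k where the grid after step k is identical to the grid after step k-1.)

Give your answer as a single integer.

Step 0 (initial): 3 infected
Step 1: +9 new -> 12 infected
Step 2: +10 new -> 22 infected
Step 3: +8 new -> 30 infected
Step 4: +9 new -> 39 infected
Step 5: +2 new -> 41 infected
Step 6: +0 new -> 41 infected

Answer: 6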